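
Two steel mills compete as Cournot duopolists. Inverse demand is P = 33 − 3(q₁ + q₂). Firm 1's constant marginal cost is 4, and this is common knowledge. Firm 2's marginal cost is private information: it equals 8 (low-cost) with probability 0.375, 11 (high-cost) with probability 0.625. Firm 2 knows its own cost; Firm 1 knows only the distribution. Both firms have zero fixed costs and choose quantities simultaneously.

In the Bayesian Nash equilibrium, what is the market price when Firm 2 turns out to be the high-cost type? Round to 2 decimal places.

16.19

Firm 2 with cost c maximizes (33 − 3(q₁+q₂) − c)·q₂, giving q₂(c) = (33 − c − 3q₁)/6.
E[c₂] = 0.375·8 + 0.625·11 = 9.875
Firm 1's FOC against E[q₂] yields q₁ = (33 − 2·4 + E[c₂])/9 = (33 − 8 + 9.875)/9 = 3.875.
q₂(high-cost) = 1.72917, so P = 33 − 3·(3.875 + 1.72917) = 16.1875.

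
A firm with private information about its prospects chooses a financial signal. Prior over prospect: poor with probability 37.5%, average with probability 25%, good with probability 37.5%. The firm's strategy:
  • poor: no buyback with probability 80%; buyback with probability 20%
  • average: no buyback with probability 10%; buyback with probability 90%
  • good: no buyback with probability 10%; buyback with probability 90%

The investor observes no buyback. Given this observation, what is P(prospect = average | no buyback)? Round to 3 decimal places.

0.069

Apply Bayes' rule using the sender's strategy as the likelihood.
P(no buyback) = 0.375·0.8 + 0.25·0.1 + 0.375·0.1 = 0.3625
P(average | no buyback) = (0.25·0.1) / 0.3625 = 0.025 / 0.3625 = 0.0689655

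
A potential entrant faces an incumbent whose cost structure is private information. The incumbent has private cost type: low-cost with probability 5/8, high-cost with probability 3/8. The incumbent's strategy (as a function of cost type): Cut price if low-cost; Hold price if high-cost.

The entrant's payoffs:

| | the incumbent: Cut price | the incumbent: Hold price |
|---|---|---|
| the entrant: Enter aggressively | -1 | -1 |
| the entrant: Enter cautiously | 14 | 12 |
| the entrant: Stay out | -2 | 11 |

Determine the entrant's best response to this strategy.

E[Enter aggressively] = 5/8·(-1) + 3/8·(-1) = -1
E[Enter cautiously] = 5/8·(14) + 3/8·(12) = 53/4
E[Stay out] = 5/8·(-2) + 3/8·(11) = 23/8
Best response: Enter cautiously (53/4 is the largest).

Enter cautiously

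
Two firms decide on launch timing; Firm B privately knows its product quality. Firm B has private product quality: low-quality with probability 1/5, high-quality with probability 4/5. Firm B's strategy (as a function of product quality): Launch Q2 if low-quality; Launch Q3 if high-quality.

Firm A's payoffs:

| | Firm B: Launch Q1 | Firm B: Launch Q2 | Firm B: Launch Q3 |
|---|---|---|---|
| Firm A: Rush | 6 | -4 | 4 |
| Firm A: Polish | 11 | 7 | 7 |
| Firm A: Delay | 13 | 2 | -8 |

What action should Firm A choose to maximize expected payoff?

E[Rush] = 1/5·(-4) + 4/5·(4) = 12/5
E[Polish] = 1/5·(7) + 4/5·(7) = 7
E[Delay] = 1/5·(2) + 4/5·(-8) = -6
Best response: Polish (7 is the largest).

Polish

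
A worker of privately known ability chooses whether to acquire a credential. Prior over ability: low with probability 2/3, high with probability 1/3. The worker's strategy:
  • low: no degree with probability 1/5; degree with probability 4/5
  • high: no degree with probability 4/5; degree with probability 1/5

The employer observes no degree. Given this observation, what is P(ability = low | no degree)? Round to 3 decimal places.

0.333

P(no degree) = (2/3)·(1/5) + (1/3)·(4/5) = 2/5
P(low | no degree) = ((2/3)·(1/5)) / (2/5) = (2/15) / (2/5) = 1/3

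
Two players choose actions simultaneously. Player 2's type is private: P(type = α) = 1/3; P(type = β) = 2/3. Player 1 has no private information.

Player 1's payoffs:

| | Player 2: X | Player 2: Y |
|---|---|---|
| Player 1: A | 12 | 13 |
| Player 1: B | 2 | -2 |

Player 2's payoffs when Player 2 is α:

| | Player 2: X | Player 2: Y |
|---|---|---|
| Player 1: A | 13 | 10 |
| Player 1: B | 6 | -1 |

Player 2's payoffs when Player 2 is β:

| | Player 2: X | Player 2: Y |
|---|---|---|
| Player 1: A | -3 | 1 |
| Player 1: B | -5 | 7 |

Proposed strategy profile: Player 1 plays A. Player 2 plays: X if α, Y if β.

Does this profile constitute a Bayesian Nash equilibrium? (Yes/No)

Yes

A profile is a BNE iff every type of every player is best-responding given beliefs about the other side.
Player 1 plays A: E[A] = 1/3·(12) + 2/3·(13) = 38/3; E[B] = -2/3. Best-responding. ✓
Player 2 (type α), facing A: X gives 13, Y gives 10. Proposed X is best. ✓
Player 2 (type β), facing A: X gives -3, Y gives 1. Proposed Y is best. ✓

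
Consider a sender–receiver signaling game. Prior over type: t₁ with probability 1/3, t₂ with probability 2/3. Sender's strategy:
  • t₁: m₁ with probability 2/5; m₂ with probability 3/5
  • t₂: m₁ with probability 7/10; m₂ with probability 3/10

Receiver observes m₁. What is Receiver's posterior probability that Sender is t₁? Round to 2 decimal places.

0.22

Apply Bayes' rule using the sender's strategy as the likelihood.
P(m₁) = (1/3)·(2/5) + (2/3)·(7/10) = 3/5
P(t₁ | m₁) = ((1/3)·(2/5)) / (3/5) = (2/15) / (3/5) = 2/9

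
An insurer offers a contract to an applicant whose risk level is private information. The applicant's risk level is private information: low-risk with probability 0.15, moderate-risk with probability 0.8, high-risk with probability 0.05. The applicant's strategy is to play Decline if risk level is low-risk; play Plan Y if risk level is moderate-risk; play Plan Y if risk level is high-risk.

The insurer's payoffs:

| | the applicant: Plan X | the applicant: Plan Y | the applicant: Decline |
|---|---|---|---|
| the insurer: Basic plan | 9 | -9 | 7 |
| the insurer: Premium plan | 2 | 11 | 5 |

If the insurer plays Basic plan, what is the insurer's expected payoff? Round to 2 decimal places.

-6.60

E[Basic plan] = 0.15·7 + 0.8·(-9) + 0.05·(-9) = 1.05 + (-7.2) + (-0.45) = -6.6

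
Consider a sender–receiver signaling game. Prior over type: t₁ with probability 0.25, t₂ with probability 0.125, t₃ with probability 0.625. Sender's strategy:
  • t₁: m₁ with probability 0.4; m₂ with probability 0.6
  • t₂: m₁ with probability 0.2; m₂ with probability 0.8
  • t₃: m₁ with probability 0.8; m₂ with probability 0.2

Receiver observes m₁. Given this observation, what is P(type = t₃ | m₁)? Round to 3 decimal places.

Apply Bayes' rule using the sender's strategy as the likelihood.
P(m₁) = 0.25·0.4 + 0.125·0.2 + 0.625·0.8 = 0.625
P(t₃ | m₁) = (0.625·0.8) / 0.625 = 0.5 / 0.625 = 0.8

0.800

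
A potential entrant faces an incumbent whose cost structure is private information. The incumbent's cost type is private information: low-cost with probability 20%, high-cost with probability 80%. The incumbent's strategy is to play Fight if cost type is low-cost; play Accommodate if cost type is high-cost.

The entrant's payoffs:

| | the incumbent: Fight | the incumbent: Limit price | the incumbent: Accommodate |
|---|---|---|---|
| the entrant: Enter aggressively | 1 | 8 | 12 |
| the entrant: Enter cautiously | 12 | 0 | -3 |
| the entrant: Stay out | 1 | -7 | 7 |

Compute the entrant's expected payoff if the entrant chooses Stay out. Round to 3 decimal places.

5.800

E[Stay out] = 0.2·1 + 0.8·7 = 0.2 + 5.6 = 5.8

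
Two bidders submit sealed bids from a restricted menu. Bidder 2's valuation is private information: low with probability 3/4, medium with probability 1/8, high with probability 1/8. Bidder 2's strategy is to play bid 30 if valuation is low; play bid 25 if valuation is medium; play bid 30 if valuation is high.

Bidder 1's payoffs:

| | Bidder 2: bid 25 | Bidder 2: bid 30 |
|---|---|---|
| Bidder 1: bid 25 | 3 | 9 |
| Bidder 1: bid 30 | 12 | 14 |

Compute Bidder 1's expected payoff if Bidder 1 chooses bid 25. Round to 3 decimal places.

E[bid 25] = 3/4·9 + 1/8·3 + 1/8·9 = 27/4 + 3/8 + 9/8 = 33/4

8.250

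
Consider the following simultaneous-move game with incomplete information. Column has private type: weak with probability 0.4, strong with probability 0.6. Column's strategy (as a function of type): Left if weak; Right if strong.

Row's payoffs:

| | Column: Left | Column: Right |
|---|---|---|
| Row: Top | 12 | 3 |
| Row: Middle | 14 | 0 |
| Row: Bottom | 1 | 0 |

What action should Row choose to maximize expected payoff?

Top

E[Top] = 0.4·(12) + 0.6·(3) = 6.6
E[Middle] = 0.4·(14) + 0.6·(0) = 5.6
E[Bottom] = 0.4·(1) + 0.6·(0) = 0.4
Best response: Top (6.6 is the largest).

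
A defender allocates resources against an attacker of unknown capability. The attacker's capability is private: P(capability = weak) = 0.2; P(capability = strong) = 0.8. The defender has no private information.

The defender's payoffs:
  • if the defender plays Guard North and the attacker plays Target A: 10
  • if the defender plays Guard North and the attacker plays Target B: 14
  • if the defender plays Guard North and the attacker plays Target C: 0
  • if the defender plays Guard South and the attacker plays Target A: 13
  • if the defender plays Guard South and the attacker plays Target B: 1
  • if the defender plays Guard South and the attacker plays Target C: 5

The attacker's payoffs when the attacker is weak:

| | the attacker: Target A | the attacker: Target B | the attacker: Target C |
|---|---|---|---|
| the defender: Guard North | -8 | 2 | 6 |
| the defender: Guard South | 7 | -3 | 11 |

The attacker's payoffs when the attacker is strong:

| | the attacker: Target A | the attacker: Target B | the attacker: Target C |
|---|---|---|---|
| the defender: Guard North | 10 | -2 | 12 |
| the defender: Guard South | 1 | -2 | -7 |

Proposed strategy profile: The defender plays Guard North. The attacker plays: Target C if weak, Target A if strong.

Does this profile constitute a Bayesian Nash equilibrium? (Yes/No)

The defender plays Guard North: E[Guard North] = 0.2·(0) + 0.8·(10) = 8; E[Guard South] = 11.4. Not best-responding. ✗
The attacker (capability weak), facing Guard North: Target A gives -8, Target B gives 2, Target C gives 6. Proposed Target C is best. ✓
The attacker (capability strong), facing Guard North: Target A gives 10, Target B gives -2, Target C gives 12. Proposed Target A is not best — profitable deviation exists. ✗

No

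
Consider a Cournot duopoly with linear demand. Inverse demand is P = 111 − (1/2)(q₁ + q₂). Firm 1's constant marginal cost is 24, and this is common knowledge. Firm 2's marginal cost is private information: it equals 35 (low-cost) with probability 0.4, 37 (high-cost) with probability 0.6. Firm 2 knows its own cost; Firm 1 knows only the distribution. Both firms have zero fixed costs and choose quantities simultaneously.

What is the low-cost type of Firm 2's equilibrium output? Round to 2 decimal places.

42.93

Type-c best response for Firm 2: q₂(c) = (111 − c) − q₁/2.
Firm 1 maximizes expected profit; its first-order condition is 111 − q₁ − (1/2)E[q₂] − 24 = 0.
Substituting E[q₂] and solving: E[c₂] = 36.2, so q₁ = (111 − 2·24 + 36.2)/(3/2) = 66.1333.
q₂(low-cost) = (111 − 35 − (1/2)·66.1333) = 42.9333.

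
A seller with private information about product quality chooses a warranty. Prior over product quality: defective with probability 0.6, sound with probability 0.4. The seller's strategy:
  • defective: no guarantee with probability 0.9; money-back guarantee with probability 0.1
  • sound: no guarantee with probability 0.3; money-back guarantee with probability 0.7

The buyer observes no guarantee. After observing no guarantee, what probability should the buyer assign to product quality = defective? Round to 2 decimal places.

0.82

P(no guarantee) = 0.6·0.9 + 0.4·0.3 = 0.66
P(defective | no guarantee) = (0.6·0.9) / 0.66 = 0.54 / 0.66 = 0.818182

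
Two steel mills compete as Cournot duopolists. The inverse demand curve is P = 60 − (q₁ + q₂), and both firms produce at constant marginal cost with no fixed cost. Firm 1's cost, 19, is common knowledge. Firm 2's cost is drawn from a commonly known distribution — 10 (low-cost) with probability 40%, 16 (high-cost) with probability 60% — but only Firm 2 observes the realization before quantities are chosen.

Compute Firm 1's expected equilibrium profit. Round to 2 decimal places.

140.82

Type-c best response for Firm 2: q₂(c) = (60 − c)/2 − q₁/2.
Firm 1 maximizes expected profit; its first-order condition is 60 − 2q₁ − E[q₂] − 19 = 0.
Substituting E[q₂] and solving: E[c₂] = 13.6, so q₁ = (60 − 2·19 + 13.6)/3 = 11.8667.
E[P] = 60 − (q₁ + E[q₂]) = 30.8667; Firm 1's expected profit = (E[P] − 19)·q₁ = (30.8667 − 19)·11.8667 = 140.818.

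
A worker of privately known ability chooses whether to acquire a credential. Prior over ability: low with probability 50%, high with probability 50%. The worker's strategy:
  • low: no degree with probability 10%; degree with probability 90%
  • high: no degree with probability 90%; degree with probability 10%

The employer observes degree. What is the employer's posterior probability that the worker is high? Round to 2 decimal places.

0.10

P(degree) = 0.5·0.9 + 0.5·0.1 = 0.5
P(high | degree) = (0.5·0.1) / 0.5 = 0.05 / 0.5 = 0.1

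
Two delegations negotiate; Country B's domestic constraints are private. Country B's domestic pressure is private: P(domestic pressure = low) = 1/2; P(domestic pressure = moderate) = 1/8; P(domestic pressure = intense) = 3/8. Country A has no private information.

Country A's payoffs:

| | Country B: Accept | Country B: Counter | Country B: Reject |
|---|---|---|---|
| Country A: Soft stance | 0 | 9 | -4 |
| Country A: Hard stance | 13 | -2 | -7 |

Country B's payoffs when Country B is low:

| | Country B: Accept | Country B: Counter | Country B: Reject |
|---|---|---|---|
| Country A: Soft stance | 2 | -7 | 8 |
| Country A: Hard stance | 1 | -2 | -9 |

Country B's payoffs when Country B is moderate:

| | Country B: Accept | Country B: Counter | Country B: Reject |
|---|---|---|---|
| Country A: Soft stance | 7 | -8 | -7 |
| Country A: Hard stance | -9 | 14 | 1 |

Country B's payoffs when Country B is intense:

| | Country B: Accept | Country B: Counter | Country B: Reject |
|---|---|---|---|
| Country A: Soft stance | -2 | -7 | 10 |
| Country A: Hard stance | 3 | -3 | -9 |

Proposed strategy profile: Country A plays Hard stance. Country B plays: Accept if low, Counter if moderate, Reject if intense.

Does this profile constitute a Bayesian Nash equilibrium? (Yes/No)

A profile is a BNE iff every type of every player is best-responding given beliefs about the other side.
Country A plays Hard stance: E[Hard stance] = 1/2·(13) + 1/8·(-2) + 3/8·(-7) = 29/8; E[Soft stance] = -3/8. Best-responding. ✓
Country B (domestic pressure low), facing Hard stance: Accept gives 1, Counter gives -2, Reject gives -9. Proposed Accept is best. ✓
Country B (domestic pressure moderate), facing Hard stance: Accept gives -9, Counter gives 14, Reject gives 1. Proposed Counter is best. ✓
Country B (domestic pressure intense), facing Hard stance: Accept gives 3, Counter gives -3, Reject gives -9. Proposed Reject is not best — profitable deviation exists. ✗

No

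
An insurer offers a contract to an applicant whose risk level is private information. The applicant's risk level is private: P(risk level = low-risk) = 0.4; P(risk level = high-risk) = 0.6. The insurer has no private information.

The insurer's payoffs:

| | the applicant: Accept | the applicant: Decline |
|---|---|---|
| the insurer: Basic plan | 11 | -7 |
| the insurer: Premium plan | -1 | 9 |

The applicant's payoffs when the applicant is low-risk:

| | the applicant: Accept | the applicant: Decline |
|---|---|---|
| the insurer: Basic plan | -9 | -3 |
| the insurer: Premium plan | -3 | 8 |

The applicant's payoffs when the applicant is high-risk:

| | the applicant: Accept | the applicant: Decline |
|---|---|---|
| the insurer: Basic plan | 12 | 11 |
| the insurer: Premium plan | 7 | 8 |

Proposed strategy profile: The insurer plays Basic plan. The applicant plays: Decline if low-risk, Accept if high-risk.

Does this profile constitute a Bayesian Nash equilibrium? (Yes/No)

A profile is a BNE iff every type of every player is best-responding given beliefs about the other side.
The insurer plays Basic plan: E[Basic plan] = 0.4·(-7) + 0.6·(11) = 3.8; E[Premium plan] = 3. Best-responding. ✓
The applicant (risk level low-risk), facing Basic plan: Accept gives -9, Decline gives -3. Proposed Decline is best. ✓
The applicant (risk level high-risk), facing Basic plan: Accept gives 12, Decline gives 11. Proposed Accept is best. ✓

Yes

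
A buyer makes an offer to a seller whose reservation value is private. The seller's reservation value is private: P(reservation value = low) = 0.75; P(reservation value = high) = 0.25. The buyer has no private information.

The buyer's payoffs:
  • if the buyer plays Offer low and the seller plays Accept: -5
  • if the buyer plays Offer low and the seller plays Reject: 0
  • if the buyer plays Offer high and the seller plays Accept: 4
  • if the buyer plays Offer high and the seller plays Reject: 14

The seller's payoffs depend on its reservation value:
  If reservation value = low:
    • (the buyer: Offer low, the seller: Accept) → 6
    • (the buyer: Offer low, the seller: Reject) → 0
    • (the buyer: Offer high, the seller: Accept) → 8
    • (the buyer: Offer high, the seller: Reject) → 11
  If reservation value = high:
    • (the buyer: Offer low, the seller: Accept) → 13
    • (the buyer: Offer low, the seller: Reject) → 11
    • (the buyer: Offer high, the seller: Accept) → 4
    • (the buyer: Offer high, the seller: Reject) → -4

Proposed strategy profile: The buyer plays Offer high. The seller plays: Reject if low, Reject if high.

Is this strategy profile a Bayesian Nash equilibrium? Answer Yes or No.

The buyer plays Offer high: E[Offer high] = 0.75·(14) + 0.25·(14) = 14; E[Offer low] = 0. Best-responding. ✓
The seller (reservation value low), facing Offer high: Accept gives 8, Reject gives 11. Proposed Reject is best. ✓
The seller (reservation value high), facing Offer high: Accept gives 4, Reject gives -4. Proposed Reject is not best — profitable deviation exists. ✗

No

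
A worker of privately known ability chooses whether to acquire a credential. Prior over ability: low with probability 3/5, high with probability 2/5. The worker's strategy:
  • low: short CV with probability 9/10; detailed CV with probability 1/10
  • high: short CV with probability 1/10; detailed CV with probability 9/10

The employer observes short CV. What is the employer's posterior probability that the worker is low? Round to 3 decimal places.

0.931

Apply Bayes' rule using the sender's strategy as the likelihood.
P(short CV) = (3/5)·(9/10) + (2/5)·(1/10) = 29/50
P(low | short CV) = ((3/5)·(9/10)) / (29/50) = (27/50) / (29/50) = 27/29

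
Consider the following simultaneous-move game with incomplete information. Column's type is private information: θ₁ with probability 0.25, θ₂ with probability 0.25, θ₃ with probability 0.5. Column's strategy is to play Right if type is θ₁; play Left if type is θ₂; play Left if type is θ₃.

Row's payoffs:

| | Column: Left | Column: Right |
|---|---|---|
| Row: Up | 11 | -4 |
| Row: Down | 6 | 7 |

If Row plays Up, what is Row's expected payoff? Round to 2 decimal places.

E[Up] = 0.25·(-4) + 0.25·11 + 0.5·11 = (-1) + 2.75 + 5.5 = 7.25

7.25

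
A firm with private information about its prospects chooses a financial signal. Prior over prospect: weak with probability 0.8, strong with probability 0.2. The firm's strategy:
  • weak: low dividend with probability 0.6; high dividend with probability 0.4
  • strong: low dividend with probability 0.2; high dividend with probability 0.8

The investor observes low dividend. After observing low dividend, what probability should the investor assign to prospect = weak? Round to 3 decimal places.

0.923

P(low dividend) = 0.8·0.6 + 0.2·0.2 = 0.52
P(weak | low dividend) = (0.8·0.6) / 0.52 = 0.48 / 0.52 = 0.923077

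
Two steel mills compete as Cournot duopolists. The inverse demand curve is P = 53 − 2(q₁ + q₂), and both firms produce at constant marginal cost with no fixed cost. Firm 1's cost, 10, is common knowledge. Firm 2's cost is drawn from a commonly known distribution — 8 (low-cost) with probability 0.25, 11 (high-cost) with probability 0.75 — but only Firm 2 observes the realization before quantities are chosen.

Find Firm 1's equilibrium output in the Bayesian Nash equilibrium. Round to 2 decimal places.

Type-c best response for Firm 2: q₂(c) = (53 − c)/4 − q₁/2.
Firm 1 maximizes expected profit; its first-order condition is 53 − 4q₁ − 2E[q₂] − 10 = 0.
Substituting E[q₂] and solving: E[c₂] = 10.25, so q₁ = (53 − 2·10 + 10.25)/6 = 7.20833.

7.21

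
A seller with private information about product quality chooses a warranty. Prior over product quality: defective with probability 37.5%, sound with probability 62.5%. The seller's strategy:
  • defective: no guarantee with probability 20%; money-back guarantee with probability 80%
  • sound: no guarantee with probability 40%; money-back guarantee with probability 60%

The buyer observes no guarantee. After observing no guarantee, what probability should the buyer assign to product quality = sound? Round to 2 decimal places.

P(no guarantee) = 0.375·0.2 + 0.625·0.4 = 0.325
P(sound | no guarantee) = (0.625·0.4) / 0.325 = 0.25 / 0.325 = 0.769231

0.77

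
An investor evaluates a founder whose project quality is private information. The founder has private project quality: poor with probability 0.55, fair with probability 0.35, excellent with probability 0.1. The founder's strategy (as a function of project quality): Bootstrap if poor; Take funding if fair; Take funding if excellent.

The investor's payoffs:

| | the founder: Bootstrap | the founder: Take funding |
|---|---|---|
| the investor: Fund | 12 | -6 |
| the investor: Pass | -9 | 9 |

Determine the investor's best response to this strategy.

E[Fund] = 0.55·(12) + 0.35·(-6) + 0.1·(-6) = 3.9
E[Pass] = 0.55·(-9) + 0.35·(9) + 0.1·(9) = -0.9
Best response: Fund (3.9 is the largest).

Fund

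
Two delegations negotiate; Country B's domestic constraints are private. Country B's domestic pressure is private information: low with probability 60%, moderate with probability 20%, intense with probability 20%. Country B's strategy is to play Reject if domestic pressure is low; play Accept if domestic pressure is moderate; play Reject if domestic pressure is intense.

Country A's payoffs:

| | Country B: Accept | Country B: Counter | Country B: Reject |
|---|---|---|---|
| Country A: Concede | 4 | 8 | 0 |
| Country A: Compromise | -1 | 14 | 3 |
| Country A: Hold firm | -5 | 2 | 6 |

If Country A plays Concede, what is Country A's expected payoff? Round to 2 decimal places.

0.80

E[Concede] = 0.6·0 + 0.2·4 + 0.2·0 = 0 + 0.8 + 0 = 0.8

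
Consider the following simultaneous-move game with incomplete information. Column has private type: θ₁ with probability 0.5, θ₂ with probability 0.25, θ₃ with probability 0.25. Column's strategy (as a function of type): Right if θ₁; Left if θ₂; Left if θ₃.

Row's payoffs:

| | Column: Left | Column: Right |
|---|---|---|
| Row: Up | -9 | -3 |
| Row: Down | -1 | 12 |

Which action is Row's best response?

Compute Row's expected payoff for each action, taking the expectation over Column's type.
E[Up] = 0.5·(-3) + 0.25·(-9) + 0.25·(-9) = -6
E[Down] = 0.5·(12) + 0.25·(-1) + 0.25·(-1) = 5.5
Best response: Down (5.5 is the largest).

Down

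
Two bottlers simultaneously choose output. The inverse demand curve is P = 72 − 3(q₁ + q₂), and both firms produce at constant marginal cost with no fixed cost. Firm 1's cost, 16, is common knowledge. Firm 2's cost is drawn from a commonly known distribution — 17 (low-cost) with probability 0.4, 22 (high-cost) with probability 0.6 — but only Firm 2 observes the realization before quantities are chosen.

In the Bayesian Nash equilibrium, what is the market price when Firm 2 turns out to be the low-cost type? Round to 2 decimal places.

34.50

Type-c best response for Firm 2: q₂(c) = (72 − c)/6 − q₁/2.
Firm 1 maximizes expected profit; its first-order condition is 72 − 6q₁ − 3E[q₂] − 16 = 0.
Substituting E[q₂] and solving: E[c₂] = 20, so q₁ = (72 − 2·16 + 20)/9 = 6.66667.
q₂(low-cost) = 5.83333, so P = 72 − 3·(6.66667 + 5.83333) = 34.5.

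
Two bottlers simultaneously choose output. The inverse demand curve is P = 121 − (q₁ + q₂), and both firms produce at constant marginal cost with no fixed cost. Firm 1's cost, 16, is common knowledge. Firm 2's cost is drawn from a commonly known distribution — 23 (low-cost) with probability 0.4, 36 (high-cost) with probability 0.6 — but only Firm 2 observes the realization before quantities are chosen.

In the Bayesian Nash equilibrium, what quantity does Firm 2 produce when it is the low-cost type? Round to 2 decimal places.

Firm 2 with cost c maximizes (121 − (q₁+q₂) − c)·q₂, giving q₂(c) = (121 − c − q₁)/2.
E[c₂] = 0.4·23 + 0.6·36 = 30.8
Firm 1's FOC against E[q₂] yields q₁ = (121 − 2·16 + E[c₂])/3 = (121 − 32 + 30.8)/3 = 39.9333.
q₂(low-cost) = (121 − 23 − 39.9333)/2 = 29.0333.

29.03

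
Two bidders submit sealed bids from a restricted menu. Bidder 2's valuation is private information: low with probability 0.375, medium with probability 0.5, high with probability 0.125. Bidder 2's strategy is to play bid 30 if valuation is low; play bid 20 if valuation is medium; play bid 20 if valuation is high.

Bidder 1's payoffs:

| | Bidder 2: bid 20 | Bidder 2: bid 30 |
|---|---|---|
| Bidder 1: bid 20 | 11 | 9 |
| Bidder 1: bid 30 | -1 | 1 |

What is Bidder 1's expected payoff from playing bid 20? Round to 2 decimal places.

E[bid 20] = 0.375·9 + 0.5·11 + 0.125·11 = 3.375 + 5.5 + 1.375 = 10.25

10.25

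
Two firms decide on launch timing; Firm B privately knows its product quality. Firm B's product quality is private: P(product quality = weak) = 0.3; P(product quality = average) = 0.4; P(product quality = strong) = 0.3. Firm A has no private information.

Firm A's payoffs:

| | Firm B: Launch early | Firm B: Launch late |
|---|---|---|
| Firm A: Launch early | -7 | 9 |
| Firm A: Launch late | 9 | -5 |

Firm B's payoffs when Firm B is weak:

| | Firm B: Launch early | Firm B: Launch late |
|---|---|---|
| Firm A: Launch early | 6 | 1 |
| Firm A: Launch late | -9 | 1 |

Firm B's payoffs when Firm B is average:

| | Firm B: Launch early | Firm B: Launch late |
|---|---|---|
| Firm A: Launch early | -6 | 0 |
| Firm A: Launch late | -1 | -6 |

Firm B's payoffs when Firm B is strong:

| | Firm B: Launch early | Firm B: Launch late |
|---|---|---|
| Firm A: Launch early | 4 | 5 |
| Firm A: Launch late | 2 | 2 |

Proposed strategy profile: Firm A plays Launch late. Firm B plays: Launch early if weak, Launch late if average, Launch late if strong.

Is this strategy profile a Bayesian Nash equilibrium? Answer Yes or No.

No

A profile is a BNE iff every type of every player is best-responding given beliefs about the other side.
Firm A plays Launch late: E[Launch late] = 0.3·(9) + 0.4·(-5) + 0.3·(-5) = -0.8; E[Launch early] = 4.2. Not best-responding. ✗
Firm B (product quality weak), facing Launch late: Launch early gives -9, Launch late gives 1. Proposed Launch early is not best — profitable deviation exists. ✗
Firm B (product quality average), facing Launch late: Launch early gives -1, Launch late gives -6. Proposed Launch late is not best — profitable deviation exists. ✗
Firm B (product quality strong), facing Launch late: Launch early gives 2, Launch late gives 2. Proposed Launch late is best. ✓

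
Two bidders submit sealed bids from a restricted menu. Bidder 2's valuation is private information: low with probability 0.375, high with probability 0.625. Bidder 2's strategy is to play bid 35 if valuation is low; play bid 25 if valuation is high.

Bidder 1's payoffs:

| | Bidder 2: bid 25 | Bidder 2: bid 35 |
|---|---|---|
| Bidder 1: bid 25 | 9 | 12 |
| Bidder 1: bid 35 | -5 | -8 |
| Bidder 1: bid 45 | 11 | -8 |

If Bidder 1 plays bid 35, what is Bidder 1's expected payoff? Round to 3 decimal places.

-6.125

E[bid 35] = 0.375·(-8) + 0.625·(-5) = (-3) + (-3.125) = -6.125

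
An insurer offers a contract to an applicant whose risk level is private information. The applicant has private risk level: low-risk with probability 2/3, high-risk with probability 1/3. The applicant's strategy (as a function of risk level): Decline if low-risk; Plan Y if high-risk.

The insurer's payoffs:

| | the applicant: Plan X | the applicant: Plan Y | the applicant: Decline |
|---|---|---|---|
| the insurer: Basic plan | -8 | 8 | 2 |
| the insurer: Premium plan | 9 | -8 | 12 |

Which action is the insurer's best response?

E[Basic plan] = 2/3·(2) + 1/3·(8) = 4
E[Premium plan] = 2/3·(12) + 1/3·(-8) = 16/3
Best response: Premium plan (16/3 is the largest).

Premium plan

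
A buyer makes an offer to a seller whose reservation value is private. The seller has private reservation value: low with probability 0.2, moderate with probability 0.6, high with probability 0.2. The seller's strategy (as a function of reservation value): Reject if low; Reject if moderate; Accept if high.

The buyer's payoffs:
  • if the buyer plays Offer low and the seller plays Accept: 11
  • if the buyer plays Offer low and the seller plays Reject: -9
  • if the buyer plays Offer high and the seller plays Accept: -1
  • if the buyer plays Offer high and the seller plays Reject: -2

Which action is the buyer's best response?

E[Offer low] = 0.2·(-9) + 0.6·(-9) + 0.2·(11) = -5
E[Offer high] = 0.2·(-2) + 0.6·(-2) + 0.2·(-1) = -1.8
Best response: Offer high (-1.8 is the largest).

Offer high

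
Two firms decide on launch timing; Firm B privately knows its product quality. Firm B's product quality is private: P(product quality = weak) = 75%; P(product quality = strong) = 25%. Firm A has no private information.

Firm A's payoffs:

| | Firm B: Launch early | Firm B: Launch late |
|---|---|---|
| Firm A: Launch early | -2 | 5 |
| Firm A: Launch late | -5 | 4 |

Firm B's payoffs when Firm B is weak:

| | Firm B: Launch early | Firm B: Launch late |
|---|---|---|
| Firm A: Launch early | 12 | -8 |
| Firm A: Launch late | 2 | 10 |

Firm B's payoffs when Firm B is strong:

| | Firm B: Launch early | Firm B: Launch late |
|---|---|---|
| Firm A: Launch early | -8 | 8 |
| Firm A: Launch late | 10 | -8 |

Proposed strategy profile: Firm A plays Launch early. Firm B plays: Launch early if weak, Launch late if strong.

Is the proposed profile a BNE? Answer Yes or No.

Yes

Firm A plays Launch early: E[Launch early] = 0.75·(-2) + 0.25·(5) = -0.25; E[Launch late] = -2.75. Best-responding. ✓
Firm B (product quality weak), facing Launch early: Launch early gives 12, Launch late gives -8. Proposed Launch early is best. ✓
Firm B (product quality strong), facing Launch early: Launch early gives -8, Launch late gives 8. Proposed Launch late is best. ✓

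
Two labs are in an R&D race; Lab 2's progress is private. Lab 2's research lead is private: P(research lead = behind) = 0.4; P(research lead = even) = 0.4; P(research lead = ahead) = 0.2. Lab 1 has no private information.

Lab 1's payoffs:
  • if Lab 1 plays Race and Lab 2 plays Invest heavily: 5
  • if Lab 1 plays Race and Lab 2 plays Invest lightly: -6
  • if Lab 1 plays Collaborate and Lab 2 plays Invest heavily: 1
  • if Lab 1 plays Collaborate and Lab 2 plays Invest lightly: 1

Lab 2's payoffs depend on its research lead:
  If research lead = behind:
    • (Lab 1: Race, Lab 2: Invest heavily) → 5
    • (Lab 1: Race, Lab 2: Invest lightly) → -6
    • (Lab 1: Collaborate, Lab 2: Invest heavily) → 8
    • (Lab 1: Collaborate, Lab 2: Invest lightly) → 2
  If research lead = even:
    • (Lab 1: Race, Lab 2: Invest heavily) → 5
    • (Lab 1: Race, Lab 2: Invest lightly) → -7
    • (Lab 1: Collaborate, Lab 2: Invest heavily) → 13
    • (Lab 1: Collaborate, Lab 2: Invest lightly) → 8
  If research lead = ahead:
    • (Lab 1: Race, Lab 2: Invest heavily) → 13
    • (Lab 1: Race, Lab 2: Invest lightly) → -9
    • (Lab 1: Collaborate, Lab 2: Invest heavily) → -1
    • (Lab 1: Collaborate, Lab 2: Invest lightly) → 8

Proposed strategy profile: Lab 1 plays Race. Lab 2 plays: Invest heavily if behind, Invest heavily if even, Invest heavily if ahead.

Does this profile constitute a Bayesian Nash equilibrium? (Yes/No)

Yes

A profile is a BNE iff every type of every player is best-responding given beliefs about the other side.
Lab 1 plays Race: E[Race] = 0.4·(5) + 0.4·(5) + 0.2·(5) = 5; E[Collaborate] = 1. Best-responding. ✓
Lab 2 (research lead behind), facing Race: Invest heavily gives 5, Invest lightly gives -6. Proposed Invest heavily is best. ✓
Lab 2 (research lead even), facing Race: Invest heavily gives 5, Invest lightly gives -7. Proposed Invest heavily is best. ✓
Lab 2 (research lead ahead), facing Race: Invest heavily gives 13, Invest lightly gives -9. Proposed Invest heavily is best. ✓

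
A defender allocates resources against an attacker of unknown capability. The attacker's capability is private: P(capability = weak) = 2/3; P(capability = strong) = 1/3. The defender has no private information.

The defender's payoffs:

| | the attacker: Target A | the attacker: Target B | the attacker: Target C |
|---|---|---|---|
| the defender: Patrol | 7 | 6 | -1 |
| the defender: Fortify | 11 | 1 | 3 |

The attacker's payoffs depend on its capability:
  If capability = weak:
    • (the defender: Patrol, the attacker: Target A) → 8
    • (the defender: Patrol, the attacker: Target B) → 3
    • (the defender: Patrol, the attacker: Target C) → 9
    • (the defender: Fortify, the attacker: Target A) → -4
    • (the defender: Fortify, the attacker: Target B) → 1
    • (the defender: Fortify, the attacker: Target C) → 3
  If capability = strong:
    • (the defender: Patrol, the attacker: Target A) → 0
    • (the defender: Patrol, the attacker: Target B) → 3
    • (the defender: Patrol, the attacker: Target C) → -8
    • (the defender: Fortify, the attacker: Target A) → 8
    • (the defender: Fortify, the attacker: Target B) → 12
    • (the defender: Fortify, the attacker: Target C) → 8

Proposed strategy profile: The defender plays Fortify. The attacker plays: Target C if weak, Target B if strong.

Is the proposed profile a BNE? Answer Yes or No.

The defender plays Fortify: E[Fortify] = 2/3·(3) + 1/3·(1) = 7/3; E[Patrol] = 4/3. Best-responding. ✓
The attacker (capability weak), facing Fortify: Target A gives -4, Target B gives 1, Target C gives 3. Proposed Target C is best. ✓
The attacker (capability strong), facing Fortify: Target A gives 8, Target B gives 12, Target C gives 8. Proposed Target B is best. ✓

Yes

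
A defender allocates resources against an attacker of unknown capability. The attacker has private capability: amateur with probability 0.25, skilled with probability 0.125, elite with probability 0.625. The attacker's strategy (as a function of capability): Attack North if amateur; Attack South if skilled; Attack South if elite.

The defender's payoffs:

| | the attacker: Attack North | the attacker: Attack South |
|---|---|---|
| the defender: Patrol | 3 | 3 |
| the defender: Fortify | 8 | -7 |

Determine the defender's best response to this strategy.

Patrol

E[Patrol] = 0.25·(3) + 0.125·(3) + 0.625·(3) = 3
E[Fortify] = 0.25·(8) + 0.125·(-7) + 0.625·(-7) = -3.25
Best response: Patrol (3 is the largest).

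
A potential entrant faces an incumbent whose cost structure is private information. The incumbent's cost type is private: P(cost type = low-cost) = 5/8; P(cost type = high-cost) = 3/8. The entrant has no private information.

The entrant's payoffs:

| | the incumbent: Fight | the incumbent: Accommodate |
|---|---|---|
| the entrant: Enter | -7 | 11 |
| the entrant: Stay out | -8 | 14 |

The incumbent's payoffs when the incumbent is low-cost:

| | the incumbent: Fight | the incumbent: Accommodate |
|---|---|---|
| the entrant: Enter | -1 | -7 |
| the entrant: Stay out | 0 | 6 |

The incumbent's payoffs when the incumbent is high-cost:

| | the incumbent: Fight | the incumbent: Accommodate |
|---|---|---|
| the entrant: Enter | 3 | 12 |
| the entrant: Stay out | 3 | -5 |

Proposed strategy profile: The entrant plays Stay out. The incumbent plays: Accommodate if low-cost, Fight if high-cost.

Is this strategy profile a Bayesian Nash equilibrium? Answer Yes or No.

Yes

The entrant plays Stay out: E[Stay out] = 5/8·(14) + 3/8·(-8) = 23/4; E[Enter] = 17/4. Best-responding. ✓
The incumbent (cost type low-cost), facing Stay out: Fight gives 0, Accommodate gives 6. Proposed Accommodate is best. ✓
The incumbent (cost type high-cost), facing Stay out: Fight gives 3, Accommodate gives -5. Proposed Fight is best. ✓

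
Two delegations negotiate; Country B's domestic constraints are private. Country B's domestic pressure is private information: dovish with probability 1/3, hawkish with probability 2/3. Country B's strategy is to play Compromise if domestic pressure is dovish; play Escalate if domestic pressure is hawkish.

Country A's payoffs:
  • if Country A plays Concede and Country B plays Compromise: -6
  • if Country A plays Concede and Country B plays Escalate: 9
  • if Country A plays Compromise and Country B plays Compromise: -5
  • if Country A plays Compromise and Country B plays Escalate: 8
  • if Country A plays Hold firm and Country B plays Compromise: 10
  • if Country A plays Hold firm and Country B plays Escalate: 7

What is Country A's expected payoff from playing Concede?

Take the expectation over Country B's domestic pressure, weighting each type's action by its prior probability.
E[Concede] = 1/3·(-6) + 2/3·9 = (-2) + 6 = 4

4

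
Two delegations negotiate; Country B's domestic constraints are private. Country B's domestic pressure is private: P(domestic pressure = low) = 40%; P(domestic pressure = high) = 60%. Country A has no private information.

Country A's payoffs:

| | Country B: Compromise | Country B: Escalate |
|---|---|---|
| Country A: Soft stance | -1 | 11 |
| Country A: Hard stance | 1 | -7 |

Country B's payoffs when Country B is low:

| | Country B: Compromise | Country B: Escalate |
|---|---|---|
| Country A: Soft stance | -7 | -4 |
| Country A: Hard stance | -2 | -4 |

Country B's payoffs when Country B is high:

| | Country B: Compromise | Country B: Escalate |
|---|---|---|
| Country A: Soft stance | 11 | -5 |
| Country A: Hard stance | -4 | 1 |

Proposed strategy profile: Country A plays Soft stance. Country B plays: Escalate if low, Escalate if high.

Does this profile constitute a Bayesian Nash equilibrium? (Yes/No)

No

Country A plays Soft stance: E[Soft stance] = 0.4·(11) + 0.6·(11) = 11; E[Hard stance] = -7. Best-responding. ✓
Country B (domestic pressure low), facing Soft stance: Compromise gives -7, Escalate gives -4. Proposed Escalate is best. ✓
Country B (domestic pressure high), facing Soft stance: Compromise gives 11, Escalate gives -5. Proposed Escalate is not best — profitable deviation exists. ✗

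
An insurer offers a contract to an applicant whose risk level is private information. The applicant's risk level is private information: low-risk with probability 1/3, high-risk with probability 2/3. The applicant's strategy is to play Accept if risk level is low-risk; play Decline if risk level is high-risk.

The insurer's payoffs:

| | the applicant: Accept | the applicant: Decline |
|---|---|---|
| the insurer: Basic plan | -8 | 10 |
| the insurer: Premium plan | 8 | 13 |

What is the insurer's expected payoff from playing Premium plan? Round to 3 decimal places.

11.333

Take the expectation over the applicant's risk level, weighting each type's action by its prior probability.
E[Premium plan] = 1/3·8 + 2/3·13 = 8/3 + 26/3 = 34/3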